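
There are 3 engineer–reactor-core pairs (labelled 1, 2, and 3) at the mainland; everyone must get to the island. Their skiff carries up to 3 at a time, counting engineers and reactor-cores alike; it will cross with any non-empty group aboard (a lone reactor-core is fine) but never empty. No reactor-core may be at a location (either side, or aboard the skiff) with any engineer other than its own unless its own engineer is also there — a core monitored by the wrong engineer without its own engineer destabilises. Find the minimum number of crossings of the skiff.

5

Counting alone: each trip to the island takes at most 3 across and each return brings at least 1 back, so after t trips out (and t−1 returns) at most 3t − (t−1) of the 6 are across; that first reaches 6 at t = 3, so at least 5 crossings are needed.
The plan below uses exactly 5 crossings, so it is optimal:
1. engineer 1 and reactor-core 1 cross → the island.
2. engineer 1 crosses ← the mainland.
3. engineer 1, engineer 2, and engineer 3 cross → the island.
4. reactor-core 1 crosses ← the mainland.
5. reactor-core 1, reactor-core 2, and reactor-core 3 cross → the island.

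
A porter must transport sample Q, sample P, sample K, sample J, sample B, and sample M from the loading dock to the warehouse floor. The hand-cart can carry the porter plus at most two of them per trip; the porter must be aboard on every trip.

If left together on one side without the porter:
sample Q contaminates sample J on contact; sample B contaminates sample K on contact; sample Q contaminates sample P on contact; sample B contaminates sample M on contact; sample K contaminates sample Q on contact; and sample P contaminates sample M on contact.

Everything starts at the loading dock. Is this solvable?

Whatever the first load, the items left behind include a forbidden pair without the porter. No opening move is safe, so no plan exists.

No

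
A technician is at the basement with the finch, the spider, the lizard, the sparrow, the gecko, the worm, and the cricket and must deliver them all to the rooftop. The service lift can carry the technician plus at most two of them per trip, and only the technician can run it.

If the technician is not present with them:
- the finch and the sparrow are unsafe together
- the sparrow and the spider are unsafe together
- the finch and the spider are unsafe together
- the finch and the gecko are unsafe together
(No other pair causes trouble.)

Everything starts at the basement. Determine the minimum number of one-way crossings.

11

Counting alone: the technician can take at most 2 across per trip to the rooftop, so moving all 7 needs at least 4 loaded trips out, with a return between consecutive ones — at least 7 crossings.
The safety rule pushes this higher. Following every safe sequence of crossings, the most of the 7 that can be at the rooftop as the service lift arrives there on crossings 7, 9 is 5, 6 respectively — never all 7.
So no plan with fewer than 11 crossings exists, and this one achieves 11:
1. Technician goes to the rooftop with the finch and the spider.  [the basement: the cricket, the gecko, the lizard, the sparrow, the worm | the rooftop: the finch, the spider]
2. Technician goes back to the basement with the finch.  [the basement: the cricket, the finch, the gecko, the lizard, the sparrow, the worm | the rooftop: the spider]
3. Technician goes to the rooftop with the finch and the lizard.  [the basement: the cricket, the gecko, the sparrow, the worm | the rooftop: the finch, the lizard, the spider]
4. Technician goes back to the basement with the finch.  [the basement: the cricket, the finch, the gecko, the sparrow, the worm | the rooftop: the lizard, the spider]
5. Technician goes to the rooftop with the finch and the gecko.  [the basement: the cricket, the sparrow, the worm | the rooftop: the finch, the gecko, the lizard, the spider]
6. Technician goes back to the basement with the finch.  [the basement: the cricket, the finch, the sparrow, the worm | the rooftop: the gecko, the lizard, the spider]
7. Technician goes to the rooftop with the finch and the worm.  [the basement: the cricket, the sparrow | the rooftop: the finch, the gecko, the lizard, the spider, the worm]
8. Technician goes back to the basement with the finch.  [the basement: the cricket, the finch, the sparrow | the rooftop: the gecko, the lizard, the spider, the worm]
9. Technician goes to the rooftop with the cricket and the finch.  [the basement: the sparrow | the rooftop: the cricket, the finch, the gecko, the lizard, the spider, the worm]
10. Technician goes back to the basement with the finch.  [the basement: the finch, the sparrow | the rooftop: the cricket, the gecko, the lizard, the spider, the worm]
11. Technician goes to the rooftop with the finch and the sparrow.  [the basement: — | the rooftop: the cricket, the finch, the gecko, the lizard, the sparrow, the spider, the worm]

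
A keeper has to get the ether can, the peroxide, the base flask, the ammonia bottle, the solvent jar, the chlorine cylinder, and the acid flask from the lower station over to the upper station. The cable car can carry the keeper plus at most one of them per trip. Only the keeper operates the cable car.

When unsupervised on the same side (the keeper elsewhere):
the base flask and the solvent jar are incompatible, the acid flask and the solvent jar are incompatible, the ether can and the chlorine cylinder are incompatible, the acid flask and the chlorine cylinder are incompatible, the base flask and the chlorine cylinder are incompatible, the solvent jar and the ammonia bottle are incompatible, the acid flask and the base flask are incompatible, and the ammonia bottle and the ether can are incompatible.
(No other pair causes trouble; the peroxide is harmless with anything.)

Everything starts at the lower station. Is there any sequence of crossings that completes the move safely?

Whatever the first load, the items left behind include a forbidden pair without the keeper. No opening move is safe, so no plan exists.

No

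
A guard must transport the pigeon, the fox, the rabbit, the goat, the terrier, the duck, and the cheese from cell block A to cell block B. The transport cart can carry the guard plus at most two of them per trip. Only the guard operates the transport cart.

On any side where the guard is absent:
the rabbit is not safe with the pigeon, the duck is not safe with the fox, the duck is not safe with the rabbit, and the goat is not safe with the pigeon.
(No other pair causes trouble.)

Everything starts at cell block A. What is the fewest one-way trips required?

9

Counting alone: the guard can take at most 2 across per trip to cell block B, so moving all 7 needs at least 4 loaded trips out, with a return between consecutive ones — at least 7 crossings.
The safety rule pushes this higher. Following every safe sequence of crossings, the most of the 7 that can be at cell block B as the transport cart arrives there on crossing 7 is 6 — never all 7.
So no plan with fewer than 9 crossings exists, and this one achieves 9:
1. Guard goes to cell block B with the duck and the pigeon.  [cell block A: the cheese, the fox, the goat, the rabbit, the terrier | cell block B: the duck, the pigeon]
2. Guard goes back to cell block A alone.  [cell block A: the cheese, the fox, the goat, the rabbit, the terrier | cell block B: the duck, the pigeon]
3. Guard goes to cell block B with the fox.  [cell block A: the cheese, the goat, the rabbit, the terrier | cell block B: the duck, the fox, the pigeon]
4. Guard goes back to cell block A with the duck.  [cell block A: the cheese, the duck, the goat, the rabbit, the terrier | cell block B: the fox, the pigeon]
5. Guard goes to cell block B with the goat and the rabbit.  [cell block A: the cheese, the duck, the terrier | cell block B: the fox, the goat, the pigeon, the rabbit]
6. Guard goes back to cell block A with the pigeon.  [cell block A: the cheese, the duck, the pigeon, the terrier | cell block B: the fox, the goat, the rabbit]
7. Guard goes to cell block B with the cheese and the terrier.  [cell block A: the duck, the pigeon | cell block B: the cheese, the fox, the goat, the rabbit, the terrier]
8. Guard goes back to cell block A alone.  [cell block A: the duck, the pigeon | cell block B: the cheese, the fox, the goat, the rabbit, the terrier]
9. Guard goes to cell block B with the duck and the pigeon.  [cell block A: — | cell block B: the cheese, the duck, the fox, the goat, the pigeon, the rabbit, the terrier]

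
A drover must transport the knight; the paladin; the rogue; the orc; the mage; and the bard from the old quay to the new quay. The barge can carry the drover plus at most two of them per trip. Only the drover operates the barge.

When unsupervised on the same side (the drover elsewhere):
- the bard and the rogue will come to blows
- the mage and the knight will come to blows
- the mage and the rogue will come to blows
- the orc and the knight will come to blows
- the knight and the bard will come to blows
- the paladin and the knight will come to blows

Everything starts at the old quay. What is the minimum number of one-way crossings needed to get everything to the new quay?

7

Counting alone: the drover can take at most 2 across per trip to the new quay, so moving all 6 needs at least 3 loaded trips out, with a return between consecutive ones — at least 5 crossings.
The safety rule pushes this higher. Following every safe sequence of crossings, the most of the 6 that can be at the new quay as the barge arrives there on crossing 5 is 5 — never all 6.
So no plan with fewer than 7 crossings exists, and this one achieves 7:
1. Drover goes to the new quay with the knight and the rogue.  [the old quay: the bard, the mage, the orc, the paladin | the new quay: the knight, the rogue]
2. Drover goes back to the old quay alone.  [the old quay: the bard, the mage, the orc, the paladin | the new quay: the knight, the rogue]
3. Drover goes to the new quay with the orc and the paladin.  [the old quay: the bard, the mage | the new quay: the knight, the orc, the paladin, the rogue]
4. Drover goes back to the old quay with the knight.  [the old quay: the bard, the knight, the mage | the new quay: the orc, the paladin, the rogue]
5. Drover goes to the new quay with the bard and the mage.  [the old quay: the knight | the new quay: the bard, the mage, the orc, the paladin, the rogue]
6. Drover goes back to the old quay with the rogue.  [the old quay: the knight, the rogue | the new quay: the bard, the mage, the orc, the paladin]
7. Drover goes to the new quay with the knight and the rogue.  [the old quay: — | the new quay: the bard, the knight, the mage, the orc, the paladin, the rogue]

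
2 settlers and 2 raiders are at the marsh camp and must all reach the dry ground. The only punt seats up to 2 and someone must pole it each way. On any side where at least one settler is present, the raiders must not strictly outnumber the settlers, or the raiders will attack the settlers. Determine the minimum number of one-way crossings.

5

Counting alone: each trip to the dry ground takes at most 2 across and each return brings at least 1 back, so after t trips out (and t−1 returns) at most 2t − (t−1) of the 4 are across; that first reaches 4 at t = 3, so at least 5 crossings are needed.
The plan below uses exactly 5 crossings, so it is optimal:
1. 2 raiders → the dry ground.  (the marsh camp: 2S 0R; the dry ground: 0S 2R)
2. 1 raider ← the marsh camp.  (the marsh camp: 2S 1R; the dry ground: 0S 1R)
3. 2 settlers → the dry ground.  (the marsh camp: 0S 1R; the dry ground: 2S 1R)
4. 1 raider ← the marsh camp.  (the marsh camp: 0S 2R; the dry ground: 2S 0R)
5. 2 raiders → the dry ground.  (the marsh camp: 0S 0R; the dry ground: 2S 2R)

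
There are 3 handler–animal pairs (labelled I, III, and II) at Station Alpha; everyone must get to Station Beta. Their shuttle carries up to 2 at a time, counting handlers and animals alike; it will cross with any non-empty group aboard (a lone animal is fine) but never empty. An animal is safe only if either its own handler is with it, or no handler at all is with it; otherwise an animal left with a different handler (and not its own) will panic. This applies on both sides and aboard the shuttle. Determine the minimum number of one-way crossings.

11

Counting alone: each trip to Station Beta takes at most 2 across and each return brings at least 1 back, so after t trips out (and t−1 returns) at most 2t − (t−1) of the 6 are across; that first reaches 6 at t = 5, so at least 9 crossings are needed.
The safety rule pushes this higher. Following every safe sequence of crossings, the most of the 6 that can be at Station Beta as the shuttle arrives there on crossing 9 is 5 — never all 6.
So no plan with fewer than 11 crossings exists, and this one achieves 11:
1. animal I and handler I cross → Station Beta.
2. handler I crosses ← Station Alpha.
3. animal II and animal III cross → Station Beta.
4. animal I crosses ← Station Alpha.
5. handler II and handler III cross → Station Beta.
6. animal III and handler III cross ← Station Alpha.
7. handler I and handler III cross → Station Beta.
8. animal II crosses ← Station Alpha.
9. animal I and animal III cross → Station Beta.
10. handler II crosses ← Station Alpha.
11. animal II and handler II cross → Station Beta.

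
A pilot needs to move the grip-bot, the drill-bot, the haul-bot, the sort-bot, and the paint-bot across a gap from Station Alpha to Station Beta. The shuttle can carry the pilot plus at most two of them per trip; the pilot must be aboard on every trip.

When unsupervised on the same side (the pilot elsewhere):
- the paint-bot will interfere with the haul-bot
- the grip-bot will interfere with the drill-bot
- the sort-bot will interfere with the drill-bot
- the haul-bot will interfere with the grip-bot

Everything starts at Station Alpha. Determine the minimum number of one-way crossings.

Counting alone: the pilot can take at most 2 across per trip to Station Beta, so moving all 5 needs at least 3 loaded trips out, with a return between consecutive ones — at least 5 crossings.
The safety rule pushes this higher. Following every safe sequence of crossings, the most of the 5 that can be at Station Beta as the shuttle arrives there on crossing 5 is 4 — never all 5.
So no plan with fewer than 7 crossings exists, and this one achieves 7:
1. Pilot goes to Station Beta with the drill-bot and the haul-bot.
2. Pilot goes back to Station Alpha alone.
3. Pilot goes to Station Beta with the grip-bot.
4. Pilot goes back to Station Alpha with the drill-bot and the haul-bot.
5. Pilot goes to Station Beta with the paint-bot and the sort-bot.
6. Pilot goes back to Station Alpha alone.
7. Pilot goes to Station Beta with the drill-bot and the haul-bot.

7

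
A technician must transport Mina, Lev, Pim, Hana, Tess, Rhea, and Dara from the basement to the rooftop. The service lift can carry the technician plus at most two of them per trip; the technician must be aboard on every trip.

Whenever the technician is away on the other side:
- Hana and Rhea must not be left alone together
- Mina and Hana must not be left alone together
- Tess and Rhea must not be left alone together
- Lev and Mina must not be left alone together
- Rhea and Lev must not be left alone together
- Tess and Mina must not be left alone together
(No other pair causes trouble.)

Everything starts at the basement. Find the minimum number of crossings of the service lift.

Counting alone: the technician can take at most 2 across per trip to the rooftop, so moving all 7 needs at least 4 loaded trips out, with a return between consecutive ones — at least 7 crossings.
The safety rule pushes this higher. Following every safe sequence of crossings, the most of the 7 that can be at the rooftop as the service lift arrives there on crossing 7 is 6 — never all 7.
So no plan with fewer than 9 crossings exists, and this one achieves 9:
1. Technician goes to the rooftop with Mina and Rhea.  [the basement: Dara, Hana, Lev, Pim, Tess | the rooftop: Mina, Rhea]
2. Technician goes back to the basement alone.  [the basement: Dara, Hana, Lev, Pim, Tess | the rooftop: Mina, Rhea]
3. Technician goes to the rooftop with Lev.  [the basement: Dara, Hana, Pim, Tess | the rooftop: Lev, Mina, Rhea]
4. Technician goes back to the basement with Mina and Rhea.  [the basement: Dara, Hana, Mina, Pim, Rhea, Tess | the rooftop: Lev]
5. Technician goes to the rooftop with Hana and Tess.  [the basement: Dara, Mina, Pim, Rhea | the rooftop: Hana, Lev, Tess]
6. Technician goes back to the basement alone.  [the basement: Dara, Mina, Pim, Rhea | the rooftop: Hana, Lev, Tess]
7. Technician goes to the rooftop with Dara and Pim.  [the basement: Mina, Rhea | the rooftop: Dara, Hana, Lev, Pim, Tess]
8. Technician goes back to the basement alone.  [the basement: Mina, Rhea | the rooftop: Dara, Hana, Lev, Pim, Tess]
9. Technician goes to the rooftop with Mina and Rhea.  [the basement: — | the rooftop: Dara, Hana, Lev, Mina, Pim, Rhea, Tess]

9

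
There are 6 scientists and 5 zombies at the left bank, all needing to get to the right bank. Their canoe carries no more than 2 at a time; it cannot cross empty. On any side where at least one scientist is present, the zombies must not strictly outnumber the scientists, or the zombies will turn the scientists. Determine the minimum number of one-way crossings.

19

Counting alone: each trip to the right bank takes at most 2 across and each return brings at least 1 back, so after t trips out (and t−1 returns) at most 2t − (t−1) of the 11 are across; that first reaches 11 at t = 10, so at least 19 crossings are needed.
The plan below uses exactly 19 crossings, so it is optimal:
1. 2 zombies → the right bank.  (the left bank: 6S 3Z; the right bank: 0S 2Z)
2. 1 zombie ← the left bank.  (the left bank: 6S 4Z; the right bank: 0S 1Z)
3. 2 zombies → the right bank.  (the left bank: 6S 2Z; the right bank: 0S 3Z)
4. 1 zombie ← the left bank.  (the left bank: 6S 3Z; the right bank: 0S 2Z)
5. 2 scientists → the right bank.  (the left bank: 4S 3Z; the right bank: 2S 2Z)
6. 1 zombie ← the left bank.  (the left bank: 4S 4Z; the right bank: 2S 1Z)
7. 1 scientist and 1 zombie → the right bank.  (the left bank: 3S 3Z; the right bank: 3S 2Z)
8. 1 scientist ← the left bank.  (the left bank: 4S 3Z; the right bank: 2S 2Z)
9. 1 scientist and 1 zombie → the right bank.  (the left bank: 3S 2Z; the right bank: 3S 3Z)
10. 1 zombie ← the left bank.  (the left bank: 3S 3Z; the right bank: 3S 2Z)
11. 1 scientist and 1 zombie → the right bank.  (the left bank: 2S 2Z; the right bank: 4S 3Z)
12. 1 scientist ← the left bank.  (the left bank: 3S 2Z; the right bank: 3S 3Z)
13. 1 scientist and 1 zombie → the right bank.  (the left bank: 2S 1Z; the right bank: 4S 4Z)
14. 1 zombie ← the left bank.  (the left bank: 2S 2Z; the right bank: 4S 3Z)
15. 1 scientist and 1 zombie → the right bank.  (the left bank: 1S 1Z; the right bank: 5S 4Z)
16. 1 scientist ← the left bank.  (the left bank: 2S 1Z; the right bank: 4S 4Z)
17. 1 scientist and 1 zombie → the right bank.  (the left bank: 1S 0Z; the right bank: 5S 5Z)
18. 1 zombie ← the left bank.  (the left bank: 1S 1Z; the right bank: 5S 4Z)
19. 1 scientist and 1 zombie → the right bank.  (the left bank: 0S 0Z; the right bank: 6S 5Z)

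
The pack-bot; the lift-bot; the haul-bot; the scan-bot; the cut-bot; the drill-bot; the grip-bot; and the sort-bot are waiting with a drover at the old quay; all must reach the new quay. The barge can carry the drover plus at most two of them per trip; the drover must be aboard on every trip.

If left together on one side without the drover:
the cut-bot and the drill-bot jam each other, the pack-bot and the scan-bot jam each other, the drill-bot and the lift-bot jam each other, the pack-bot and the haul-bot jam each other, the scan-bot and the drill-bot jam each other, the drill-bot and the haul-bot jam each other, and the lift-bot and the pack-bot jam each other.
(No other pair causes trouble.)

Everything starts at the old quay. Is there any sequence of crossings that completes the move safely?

Yes

1. Drover goes to the new quay with the drill-bot and the pack-bot.
2. Drover goes back to the old quay alone.
3. Drover goes to the new quay with the haul-bot and the lift-bot.
4. Drover goes back to the old quay with the drill-bot and the pack-bot.
5. Drover goes to the new quay with the cut-bot and the scan-bot.
6. Drover goes back to the old quay alone.
7. Drover goes to the new quay with the grip-bot and the sort-bot.
8. Drover goes back to the old quay alone.
9. Drover goes to the new quay with the drill-bot and the pack-bot.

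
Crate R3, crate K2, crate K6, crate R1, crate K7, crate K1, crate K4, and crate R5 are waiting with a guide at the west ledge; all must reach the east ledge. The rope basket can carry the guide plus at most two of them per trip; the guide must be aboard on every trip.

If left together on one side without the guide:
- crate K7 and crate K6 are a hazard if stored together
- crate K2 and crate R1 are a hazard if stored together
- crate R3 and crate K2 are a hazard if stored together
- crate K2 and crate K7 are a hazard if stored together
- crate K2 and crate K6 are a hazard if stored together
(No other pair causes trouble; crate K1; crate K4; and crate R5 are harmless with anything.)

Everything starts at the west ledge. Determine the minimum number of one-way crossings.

13

Counting alone: the guide can take at most 2 across per trip to the east ledge, so moving all 8 needs at least 4 loaded trips out, with a return between consecutive ones — at least 7 crossings.
The safety rule pushes this higher. Following every safe sequence of crossings, the most of the 8 that can be at the east ledge as the rope basket arrives there on crossings 7, 9, 11 is 5, 6, 7 respectively — never all 8.
So no plan with fewer than 13 crossings exists, and this one achieves 13:
1. Guide goes to the east ledge with crate K2 and crate K6.  [the west ledge: crate K1, crate K4, crate K7, crate R1, crate R3, crate R5 | the east ledge: crate K2, crate K6]
2. Guide goes back to the west ledge with crate K2.  [the west ledge: crate K1, crate K2, crate K4, crate K7, crate R1, crate R3, crate R5 | the east ledge: crate K6]
3. Guide goes to the east ledge with crate K2 and crate R3.  [the west ledge: crate K1, crate K4, crate K7, crate R1, crate R5 | the east ledge: crate K2, crate K6, crate R3]
4. Guide goes back to the west ledge with crate K2.  [the west ledge: crate K1, crate K2, crate K4, crate K7, crate R1, crate R5 | the east ledge: crate K6, crate R3]
5. Guide goes to the east ledge with crate K2 and crate R1.  [the west ledge: crate K1, crate K4, crate K7, crate R5 | the east ledge: crate K2, crate K6, crate R1, crate R3]
6. Guide goes back to the west ledge with crate K2.  [the west ledge: crate K1, crate K2, crate K4, crate K7, crate R5 | the east ledge: crate K6, crate R1, crate R3]
7. Guide goes to the east ledge with crate K1 and crate K2.  [the west ledge: crate K4, crate K7, crate R5 | the east ledge: crate K1, crate K2, crate K6, crate R1, crate R3]
8. Guide goes back to the west ledge with crate K2.  [the west ledge: crate K2, crate K4, crate K7, crate R5 | the east ledge: crate K1, crate K6, crate R1, crate R3]
9. Guide goes to the east ledge with crate K2 and crate K4.  [the west ledge: crate K7, crate R5 | the east ledge: crate K1, crate K2, crate K4, crate K6, crate R1, crate R3]
10. Guide goes back to the west ledge with crate K2.  [the west ledge: crate K2, crate K7, crate R5 | the east ledge: crate K1, crate K4, crate K6, crate R1, crate R3]
11. Guide goes to the east ledge with crate K2 and crate R5.  [the west ledge: crate K7 | the east ledge: crate K1, crate K2, crate K4, crate K6, crate R1, crate R3, crate R5]
12. Guide goes back to the west ledge with crate K2.  [the west ledge: crate K2, crate K7 | the east ledge: crate K1, crate K4, crate K6, crate R1, crate R3, crate R5]
13. Guide goes to the east ledge with crate K2 and crate K7.  [the west ledge: — | the east ledge: crate K1, crate K2, crate K4, crate K6, crate K7, crate R1, crate R3, crate R5]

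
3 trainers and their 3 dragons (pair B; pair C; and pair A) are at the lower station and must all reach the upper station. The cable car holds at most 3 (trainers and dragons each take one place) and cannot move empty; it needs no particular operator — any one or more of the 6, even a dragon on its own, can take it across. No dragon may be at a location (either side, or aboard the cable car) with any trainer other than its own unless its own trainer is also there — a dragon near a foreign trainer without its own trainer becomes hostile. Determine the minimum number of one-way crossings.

Counting alone: each trip to the upper station takes at most 3 across and each return brings at least 1 back, so after t trips out (and t−1 returns) at most 3t − (t−1) of the 6 are across; that first reaches 6 at t = 3, so at least 5 crossings are needed.
The plan below uses exactly 5 crossings, so it is optimal:
1. dragon B and trainer B cross → the upper station.
2. trainer B crosses ← the lower station.
3. trainer A, trainer B, and trainer C cross → the upper station.
4. dragon B crosses ← the lower station.
5. dragon A, dragon B, and dragon C cross → the upper station.

5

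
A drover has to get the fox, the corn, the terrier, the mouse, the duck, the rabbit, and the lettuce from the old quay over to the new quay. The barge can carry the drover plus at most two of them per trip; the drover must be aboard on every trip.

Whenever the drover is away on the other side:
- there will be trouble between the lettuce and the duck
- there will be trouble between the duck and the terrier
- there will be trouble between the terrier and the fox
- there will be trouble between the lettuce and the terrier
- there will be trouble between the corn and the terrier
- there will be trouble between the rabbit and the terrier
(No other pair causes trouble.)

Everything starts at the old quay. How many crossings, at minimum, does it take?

11

Counting alone: the drover can take at most 2 across per trip to the new quay, so moving all 7 needs at least 4 loaded trips out, with a return between consecutive ones — at least 7 crossings.
The safety rule pushes this higher. Following every safe sequence of crossings, the most of the 7 that can be at the new quay as the barge arrives there on crossings 7, 9 is 5, 6 respectively — never all 7.
So no plan with fewer than 11 crossings exists, and this one achieves 11:
1. Drover goes to the new quay with the duck and the terrier.  [the old quay: the corn, the fox, the lettuce, the mouse, the rabbit | the new quay: the duck, the terrier]
2. Drover goes back to the old quay with the terrier.  [the old quay: the corn, the fox, the lettuce, the mouse, the rabbit, the terrier | the new quay: the duck]
3. Drover goes to the new quay with the fox and the terrier.  [the old quay: the corn, the lettuce, the mouse, the rabbit | the new quay: the duck, the fox, the terrier]
4. Drover goes back to the old quay with the terrier.  [the old quay: the corn, the lettuce, the mouse, the rabbit, the terrier | the new quay: the duck, the fox]
5. Drover goes to the new quay with the corn and the terrier.  [the old quay: the lettuce, the mouse, the rabbit | the new quay: the corn, the duck, the fox, the terrier]
6. Drover goes back to the old quay with the terrier.  [the old quay: the lettuce, the mouse, the rabbit, the terrier | the new quay: the corn, the duck, the fox]
7. Drover goes to the new quay with the mouse and the terrier.  [the old quay: the lettuce, the rabbit | the new quay: the corn, the duck, the fox, the mouse, the terrier]
8. Drover goes back to the old quay with the terrier.  [the old quay: the lettuce, the rabbit, the terrier | the new quay: the corn, the duck, the fox, the mouse]
9. Drover goes to the new quay with the rabbit and the terrier.  [the old quay: the lettuce | the new quay: the corn, the duck, the fox, the mouse, the rabbit, the terrier]
10. Drover goes back to the old quay with the terrier.  [the old quay: the lettuce, the terrier | the new quay: the corn, the duck, the fox, the mouse, the rabbit]
11. Drover goes to the new quay with the lettuce and the terrier.  [the old quay: — | the new quay: the corn, the duck, the fox, the lettuce, the mouse, the rabbit, the terrier]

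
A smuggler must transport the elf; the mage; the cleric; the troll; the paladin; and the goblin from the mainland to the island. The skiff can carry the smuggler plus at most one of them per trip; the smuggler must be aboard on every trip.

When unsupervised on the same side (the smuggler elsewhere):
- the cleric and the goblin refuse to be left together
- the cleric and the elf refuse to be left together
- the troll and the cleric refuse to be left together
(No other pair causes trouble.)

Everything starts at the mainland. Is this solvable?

No

Following every safe sequence of crossings from the start, the most of the 6 that can be at the island as the skiff arrives there on crossings 1, 3, 5, 7 is 1, 2, 3, 4 respectively; the best ever achieved is 4 of 6.
From crossing 9 on, no configuration arises that was not already reachable earlier: only 36 distinct safe configurations (who is on which side, and where the skiff is) can ever be reached, none of them has everyone across, and every continuation just revisits them. So no valid plan exists.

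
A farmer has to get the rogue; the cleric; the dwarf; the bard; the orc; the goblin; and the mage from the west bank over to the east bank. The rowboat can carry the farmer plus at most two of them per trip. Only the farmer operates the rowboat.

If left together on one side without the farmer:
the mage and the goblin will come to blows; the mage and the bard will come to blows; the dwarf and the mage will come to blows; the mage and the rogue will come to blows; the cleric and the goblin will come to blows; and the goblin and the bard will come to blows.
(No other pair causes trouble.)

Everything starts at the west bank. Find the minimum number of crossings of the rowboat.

11

Counting alone: the farmer can take at most 2 across per trip to the east bank, so moving all 7 needs at least 4 loaded trips out, with a return between consecutive ones — at least 7 crossings.
The safety rule pushes this higher. Following every safe sequence of crossings, the most of the 7 that can be at the east bank as the rowboat arrives there on crossings 7, 9 is 5, 6 respectively — never all 7.
So no plan with fewer than 11 crossings exists, and this one achieves 11:
1. Farmer goes to the east bank with the goblin and the mage.  [the west bank: the bard, the cleric, the dwarf, the orc, the rogue | the east bank: the goblin, the mage]
2. Farmer goes back to the west bank with the goblin.  [the west bank: the bard, the cleric, the dwarf, the goblin, the orc, the rogue | the east bank: the mage]
3. Farmer goes to the east bank with the goblin and the rogue.  [the west bank: the bard, the cleric, the dwarf, the orc | the east bank: the goblin, the mage, the rogue]
4. Farmer goes back to the west bank with the mage.  [the west bank: the bard, the cleric, the dwarf, the mage, the orc | the east bank: the goblin, the rogue]
5. Farmer goes to the east bank with the bard and the dwarf.  [the west bank: the cleric, the mage, the orc | the east bank: the bard, the dwarf, the goblin, the rogue]
6. Farmer goes back to the west bank with the bard.  [the west bank: the bard, the cleric, the mage, the orc | the east bank: the dwarf, the goblin, the rogue]
7. Farmer goes to the east bank with the bard and the cleric.  [the west bank: the mage, the orc | the east bank: the bard, the cleric, the dwarf, the goblin, the rogue]
8. Farmer goes back to the west bank with the goblin.  [the west bank: the goblin, the mage, the orc | the east bank: the bard, the cleric, the dwarf, the rogue]
9. Farmer goes to the east bank with the goblin and the orc.  [the west bank: the mage | the east bank: the bard, the cleric, the dwarf, the goblin, the orc, the rogue]
10. Farmer goes back to the west bank with the goblin.  [the west bank: the goblin, the mage | the east bank: the bard, the cleric, the dwarf, the orc, the rogue]
11. Farmer goes to the east bank with the goblin and the mage.  [the west bank: — | the east bank: the bard, the cleric, the dwarf, the goblin, the mage, the orc, the rogue]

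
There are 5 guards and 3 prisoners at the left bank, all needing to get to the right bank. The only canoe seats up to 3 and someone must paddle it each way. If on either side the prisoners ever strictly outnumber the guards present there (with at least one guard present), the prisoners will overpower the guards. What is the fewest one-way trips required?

Counting alone: each trip to the right bank takes at most 3 across and each return brings at least 1 back, so after t trips out (and t−1 returns) at most 3t − (t−1) of the 8 are across; that first reaches 8 at t = 4, so at least 7 crossings are needed.
The plan below uses exactly 7 crossings, so it is optimal:
1. 2 prisoners → the right bank.  (the left bank: 5G 1P; the right bank: 0G 2P)
2. 1 prisoner ← the left bank.  (the left bank: 5G 2P; the right bank: 0G 1P)
3. 2 guards and 1 prisoner → the right bank.  (the left bank: 3G 1P; the right bank: 2G 2P)
4. 1 prisoner ← the left bank.  (the left bank: 3G 2P; the right bank: 2G 1P)
5. 1 guard and 2 prisoners → the right bank.  (the left bank: 2G 0P; the right bank: 3G 3P)
6. 1 prisoner ← the left bank.  (the left bank: 2G 1P; the right bank: 3G 2P)
7. 2 guards and 1 prisoner → the right bank.  (the left bank: 0G 0P; the right bank: 5G 3P)

7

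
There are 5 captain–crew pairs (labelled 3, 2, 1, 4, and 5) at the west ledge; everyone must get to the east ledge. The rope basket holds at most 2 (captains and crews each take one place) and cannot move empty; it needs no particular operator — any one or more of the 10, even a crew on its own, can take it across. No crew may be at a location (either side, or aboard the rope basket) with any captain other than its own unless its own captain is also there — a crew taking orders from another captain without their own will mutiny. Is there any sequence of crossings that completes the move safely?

No

Following every safe sequence of crossings from the start, the most of the 10 that can be at the east ledge as the rope basket arrives there on crossings 1, 3, 5, 7 is 2, 3, 4, 5 respectively; the best ever achieved is 5 of 10.
From crossing 9 on, no configuration arises that was not already reachable earlier: only 82 distinct safe configurations (who is on which side, and where the rope basket is) can ever be reached, none of them has everyone across, and every continuation just revisits them. So no valid plan exists.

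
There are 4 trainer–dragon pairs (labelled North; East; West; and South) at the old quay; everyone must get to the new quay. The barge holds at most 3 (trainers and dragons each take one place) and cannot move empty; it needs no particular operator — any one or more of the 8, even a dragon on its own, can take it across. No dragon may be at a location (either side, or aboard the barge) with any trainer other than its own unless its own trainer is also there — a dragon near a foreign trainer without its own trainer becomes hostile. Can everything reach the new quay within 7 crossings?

Counting alone: each trip to the new quay takes at most 3 across and each return brings at least 1 back, so after t trips out (and t−1 returns) at most 3t − (t−1) of the 8 are across; that first reaches 8 at t = 4, so at least 7 crossings are needed.
The safety rule pushes this higher. Following every safe sequence of crossings, the most of the 8 that can be at the new quay as the barge arrives there on crossing 7 is 7 — never all 8.
So the move cannot be finished within 7 crossings. (The shortest complete plan takes 9:)
1. dragon North and trainer North cross → the new quay.
2. trainer North crosses ← the old quay.
3. dragon East, trainer East, and trainer North cross → the new quay.
4. dragon North and trainer North cross ← the old quay.
5. trainer North, trainer South, and trainer West cross → the new quay.
6. dragon East crosses ← the old quay.
7. dragon East and dragon North cross → the new quay.
8. dragon North crosses ← the old quay.
9. dragon North, dragon South, and dragon West cross → the new quay.

No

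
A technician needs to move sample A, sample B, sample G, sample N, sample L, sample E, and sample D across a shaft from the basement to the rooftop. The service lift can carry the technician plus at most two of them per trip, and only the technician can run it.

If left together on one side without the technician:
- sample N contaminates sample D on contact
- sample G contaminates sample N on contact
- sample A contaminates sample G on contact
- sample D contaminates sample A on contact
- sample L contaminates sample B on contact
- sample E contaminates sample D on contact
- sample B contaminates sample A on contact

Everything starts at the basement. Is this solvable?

Whatever the first load, the items left behind include a forbidden pair without the technician. No opening move is safe, so no plan exists.

No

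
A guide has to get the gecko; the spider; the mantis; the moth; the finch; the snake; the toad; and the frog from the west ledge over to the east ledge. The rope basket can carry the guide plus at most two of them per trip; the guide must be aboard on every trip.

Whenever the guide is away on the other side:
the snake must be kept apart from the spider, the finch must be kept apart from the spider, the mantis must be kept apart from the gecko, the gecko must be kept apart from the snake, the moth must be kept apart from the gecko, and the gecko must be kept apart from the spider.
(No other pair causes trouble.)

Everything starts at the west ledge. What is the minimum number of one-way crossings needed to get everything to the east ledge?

13

Counting alone: the guide can take at most 2 across per trip to the east ledge, so moving all 8 needs at least 4 loaded trips out, with a return between consecutive ones — at least 7 crossings.
The safety rule pushes this higher. Following every safe sequence of crossings, the most of the 8 that can be at the east ledge as the rope basket arrives there on crossings 7, 9, 11 is 5, 6, 7 respectively — never all 8.
So no plan with fewer than 13 crossings exists, and this one achieves 13:
1. Guide goes to the east ledge with the gecko and the spider.  [the west ledge: the finch, the frog, the mantis, the moth, the snake, the toad | the east ledge: the gecko, the spider]
2. Guide goes back to the west ledge with the gecko.  [the west ledge: the finch, the frog, the gecko, the mantis, the moth, the snake, the toad | the east ledge: the spider]
3. Guide goes to the east ledge with the gecko and the mantis.  [the west ledge: the finch, the frog, the moth, the snake, the toad | the east ledge: the gecko, the mantis, the spider]
4. Guide goes back to the west ledge with the gecko.  [the west ledge: the finch, the frog, the gecko, the moth, the snake, the toad | the east ledge: the mantis, the spider]
5. Guide goes to the east ledge with the gecko and the moth.  [the west ledge: the finch, the frog, the snake, the toad | the east ledge: the gecko, the mantis, the moth, the spider]
6. Guide goes back to the west ledge with the gecko.  [the west ledge: the finch, the frog, the gecko, the snake, the toad | the east ledge: the mantis, the moth, the spider]
7. Guide goes to the east ledge with the gecko and the toad.  [the west ledge: the finch, the frog, the snake | the east ledge: the gecko, the mantis, the moth, the spider, the toad]
8. Guide goes back to the west ledge with the gecko.  [the west ledge: the finch, the frog, the gecko, the snake | the east ledge: the mantis, the moth, the spider, the toad]
9. Guide goes to the east ledge with the frog and the gecko.  [the west ledge: the finch, the snake | the east ledge: the frog, the gecko, the mantis, the moth, the spider, the toad]
10. Guide goes back to the west ledge with the gecko.  [the west ledge: the finch, the gecko, the snake | the east ledge: the frog, the mantis, the moth, the spider, the toad]
11. Guide goes to the east ledge with the finch and the snake.  [the west ledge: the gecko | the east ledge: the finch, the frog, the mantis, the moth, the snake, the spider, the toad]
12. Guide goes back to the west ledge with the spider.  [the west ledge: the gecko, the spider | the east ledge: the finch, the frog, the mantis, the moth, the snake, the toad]
13. Guide goes to the east ledge with the gecko and the spider.  [the west ledge: — | the east ledge: the finch, the frog, the gecko, the mantis, the moth, the snake, the spider, the toad]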